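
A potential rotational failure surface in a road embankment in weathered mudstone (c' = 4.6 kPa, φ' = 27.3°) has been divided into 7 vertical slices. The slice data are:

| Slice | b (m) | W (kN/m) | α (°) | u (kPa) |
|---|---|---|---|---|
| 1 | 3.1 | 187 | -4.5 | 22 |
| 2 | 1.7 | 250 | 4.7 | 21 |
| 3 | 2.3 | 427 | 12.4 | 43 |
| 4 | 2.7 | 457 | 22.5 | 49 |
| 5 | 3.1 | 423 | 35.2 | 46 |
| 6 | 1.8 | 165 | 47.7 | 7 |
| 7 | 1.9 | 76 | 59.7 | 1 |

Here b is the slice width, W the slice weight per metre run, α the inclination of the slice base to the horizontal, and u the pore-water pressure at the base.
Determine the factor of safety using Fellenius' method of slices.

FS = 1.03

Ordinary method of slices: FS = Σ[c'·Δl_i + (W_i cosα_i − u_i·Δl_i)·tanφ'] / Σ W_i sinα_i, with Δl_i = b_i / cosα_i.
Slice 1: Δl = 3.1/cos(-4.5°) = 3.110 m; N'_1 = 187·cos(-4.5°) − 22·3.110 = 118.0; c'Δl = 14.30; W sinα = -14.7
Slice 2: Δl = 1.7/cos4.7° = 1.706 m; N'_2 = 250·cos4.7° − 21·1.706 = 213.3; c'Δl = 7.85; W sinα = 20.5
Slice 3: Δl = 2.3/cos12.4° = 2.355 m; N'_3 = 427·cos12.4° − 43·2.355 = 315.8; c'Δl = 10.83; W sinα = 91.7
Slice 4: Δl = 2.7/cos22.5° = 2.922 m; N'_4 = 457·cos22.5° − 49·2.922 = 279.0; c'Δl = 13.44; W sinα = 174.9
Slice 5: Δl = 3.1/cos35.2° = 3.794 m; N'_5 = 423·cos35.2° − 46·3.794 = 171.1; c'Δl = 17.45; W sinα = 243.8
Slice 6: Δl = 1.8/cos47.7° = 2.675 m; N'_6 = 165·cos47.7° − 7·2.675 = 92.3; c'Δl = 12.30; W sinα = 122.0
Slice 7: Δl = 1.9/cos59.7° = 3.766 m; N'_7 = 76·cos59.7° − 1·3.766 = 34.6; c'Δl = 17.32; W sinα = 65.6
Σc'Δl = 93.5 kN/m; ΣN' = 1224.2 kN/m; ΣW sinα = 703.9 kN/m
Resisting = 93.5 + 1224.2·tan27.3° = 93.5 + 631.8 = 725.4 kN/m
FS = 725.4 / 703.9 = 1.031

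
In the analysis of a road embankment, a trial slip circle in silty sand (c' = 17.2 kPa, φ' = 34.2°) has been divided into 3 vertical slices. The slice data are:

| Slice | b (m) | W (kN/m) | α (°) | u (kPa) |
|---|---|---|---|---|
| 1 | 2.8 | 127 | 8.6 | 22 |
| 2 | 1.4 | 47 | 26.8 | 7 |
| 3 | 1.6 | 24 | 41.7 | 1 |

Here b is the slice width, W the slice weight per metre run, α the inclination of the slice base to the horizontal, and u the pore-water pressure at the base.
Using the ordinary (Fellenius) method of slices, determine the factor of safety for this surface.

Ordinary method of slices: FS = Σ[c'·Δl_i + (W_i cosα_i − u_i·Δl_i)·tanφ'] / Σ W_i sinα_i, with Δl_i = b_i / cosα_i.
Slice 1: Δl = 2.8/cos8.6° = 2.832 m; N'_1 = 127·cos8.6° − 22·2.832 = 63.3; c'Δl = 48.71; W sinα = 19.0
Slice 2: Δl = 1.4/cos26.8° = 1.568 m; N'_2 = 47·cos26.8° − 7·1.568 = 31.0; c'Δl = 26.98; W sinα = 21.2
Slice 3: Δl = 1.6/cos41.7° = 2.143 m; N'_3 = 24·cos41.7° − 1·2.143 = 15.8; c'Δl = 36.86; W sinα = 16.0
Σc'Δl = 112.5 kN/m; ΣN' = 110.0 kN/m; ΣW sinα = 56.1 kN/m
Resisting = 112.5 + 110.0·tan34.2° = 112.5 + 74.8 = 187.3 kN/m
FS = 187.3 / 56.1 = 3.336

FS = 3.34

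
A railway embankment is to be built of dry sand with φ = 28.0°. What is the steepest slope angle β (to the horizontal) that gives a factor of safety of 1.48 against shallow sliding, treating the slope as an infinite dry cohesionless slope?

For an infinite dry cohesionless slope FS = tanφ/tanβ, so tanβ = tanφ / FS.
tanβ = tan28.0° / 1.48 = 0.5317 / 1.48 = 0.3593
β = arctan(0.3593) = 19.76°

β = 19.8°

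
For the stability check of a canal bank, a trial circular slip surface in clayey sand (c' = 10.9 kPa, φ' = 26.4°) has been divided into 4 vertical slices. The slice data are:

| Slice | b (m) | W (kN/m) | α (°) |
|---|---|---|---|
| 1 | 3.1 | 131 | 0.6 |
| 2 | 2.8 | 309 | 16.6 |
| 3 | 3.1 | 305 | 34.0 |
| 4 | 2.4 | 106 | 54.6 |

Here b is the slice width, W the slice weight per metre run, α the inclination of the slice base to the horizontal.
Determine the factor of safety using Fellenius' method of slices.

Ordinary method of slices: FS = Σ[c'·Δl_i + (W_i cosα_i)·tanφ'] / Σ W_i sinα_i, with Δl_i = b_i / cosα_i.
Slice 1: Δl = 3.1/cos0.6° = 3.100 m; N'_1 = 131·cos0.6° = 131.0; c'Δl = 33.79; W sinα = 1.4
Slice 2: Δl = 2.8/cos16.6° = 2.922 m; N'_2 = 309·cos16.6° = 296.1; c'Δl = 31.85; W sinα = 88.3
Slice 3: Δl = 3.1/cos34.0° = 3.739 m; N'_3 = 305·cos34.0° = 252.9; c'Δl = 40.76; W sinα = 170.6
Slice 4: Δl = 2.4/cos54.6° = 4.143 m; N'_4 = 106·cos54.6° = 61.4; c'Δl = 45.16; W sinα = 86.4
Σc'Δl = 151.6 kN/m; ΣN' = 741.4 kN/m; ΣW sinα = 346.6 kN/m
Resisting = 151.6 + 741.4·tan26.4° = 151.6 + 368.0 = 519.6 kN/m
FS = 519.6 / 346.6 = 1.499

FS = 1.50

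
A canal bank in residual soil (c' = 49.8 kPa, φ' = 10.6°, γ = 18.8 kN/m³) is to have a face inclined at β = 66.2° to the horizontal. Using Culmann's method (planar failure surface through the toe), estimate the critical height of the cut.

H_c = 21.90 m

Culmann's analysis gives the critical failure plane at α_cr = (β + φ')/2 = (66.2 + 10.6)/2 = 38.4°, and the critical height
H_c = (4c'/γ) · sinβ cosφ' / [1 − cos(β − φ')]
    = (4·49.8/18.8) · sin66.2°·cos10.6° / [1 − cos(55.6°)]
    = 10.596 · 0.9150·0.9829 / [1 − 0.5650]
    = 10.596 · 0.8993 / 0.4350
    = 21.90 m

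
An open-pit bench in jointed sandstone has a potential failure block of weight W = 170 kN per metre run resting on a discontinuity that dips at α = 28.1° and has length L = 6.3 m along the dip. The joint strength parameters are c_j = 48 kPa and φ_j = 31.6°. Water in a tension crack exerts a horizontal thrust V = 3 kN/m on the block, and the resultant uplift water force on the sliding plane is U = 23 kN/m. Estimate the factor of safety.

Resolving the block weight along and normal to the plane and applying the Mohr–Coulomb strength on the joint:
N' = W cosα − U − V sinα = 170·cos28.1° − 23 − 3·sin28.1° = 125.5 kN/m
Driving force T = W sinα + V cosα = 170·sin28.1° + 3·cos28.1° = 82.7 kN/m
Resisting force R = c_j·L + N'·tanφ_j = 48·6.3 + 125.5·tan31.6° = 302.4 + 77.2 = 379.6 kN/m
FS = R / T = 379.6 / 82.7 = 4.590

FS = 4.59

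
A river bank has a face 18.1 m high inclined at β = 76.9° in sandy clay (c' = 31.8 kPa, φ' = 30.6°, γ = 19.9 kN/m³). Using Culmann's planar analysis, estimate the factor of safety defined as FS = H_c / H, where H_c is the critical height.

H_c = (4c'/γ) · sinβ cosφ' / [1 − cos(β − φ')]
    = (4·31.8/19.9) · sin76.9°·cos30.6° / [1 − cos46.3°]
    = 6.392 · 0.8383 / 0.3091 = 17.34 m
FS = H_c / H = 17.34 / 18.1 = 0.958

FS = 0.96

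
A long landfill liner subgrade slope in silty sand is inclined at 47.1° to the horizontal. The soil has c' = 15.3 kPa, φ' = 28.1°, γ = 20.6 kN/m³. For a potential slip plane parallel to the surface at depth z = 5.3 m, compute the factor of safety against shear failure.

FS = 0.78

For an infinite slope with a slip plane parallel to the surface (no pore pressure): FS = [c' + γz cos²β tanφ'] / [γz sinβ cosβ].
γz = 20.6·5.3 = 109.18 kN/m²
Numerator = 15.3 + 109.18·cos²47.1°·tan28.1° = 15.3 + 109.18·0.4634·0.5340 = 42.314 kPa
Denominator = 109.18·sin47.1°·cos47.1° = 109.18·0.7325·0.6807 = 54.443 kPa
FS = 42.314 / 54.443 = 0.777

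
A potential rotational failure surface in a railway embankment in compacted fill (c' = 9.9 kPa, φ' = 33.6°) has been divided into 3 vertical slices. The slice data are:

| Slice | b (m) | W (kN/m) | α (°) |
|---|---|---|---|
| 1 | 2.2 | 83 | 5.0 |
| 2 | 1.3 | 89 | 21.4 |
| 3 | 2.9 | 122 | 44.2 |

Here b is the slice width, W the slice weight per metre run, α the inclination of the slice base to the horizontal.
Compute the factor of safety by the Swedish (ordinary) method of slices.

FS = 1.95

Ordinary method of slices: FS = Σ[c'·Δl_i + (W_i cosα_i)·tanφ'] / Σ W_i sinα_i, with Δl_i = b_i / cosα_i.
Slice 1: Δl = 2.2/cos5.0° = 2.208 m; N'_1 = 83·cos5.0° = 82.7; c'Δl = 21.86; W sinα = 7.2
Slice 2: Δl = 1.3/cos21.4° = 1.396 m; N'_2 = 89·cos21.4° = 82.9; c'Δl = 13.82; W sinα = 32.5
Slice 3: Δl = 2.9/cos44.2° = 4.045 m; N'_3 = 122·cos44.2° = 87.5; c'Δl = 40.05; W sinα = 85.1
Σc'Δl = 75.7 kN/m; ΣN' = 253.0 kN/m; ΣW sinα = 124.8 kN/m
Resisting = 75.7 + 253.0·tan33.6° = 75.7 + 168.1 = 243.8 kN/m
FS = 243.8 / 124.8 = 1.954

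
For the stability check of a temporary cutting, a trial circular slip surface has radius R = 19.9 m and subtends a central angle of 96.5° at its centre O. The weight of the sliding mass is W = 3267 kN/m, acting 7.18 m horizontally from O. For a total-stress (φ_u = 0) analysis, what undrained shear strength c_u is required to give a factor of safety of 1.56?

FS = c_u·L_a·R / (W·d), so c_u = FS·W·d / (L_a·R).
Arc length L_a = R·θ = 19.9·(96.5°·π/180) = 19.9·1.6842 = 33.52 m
c_u = 1.56·3267·7.18 / (33.52·19.9) = 36593.0 / 666.98 = 54.86 kPa

c_u = 54.9 kPa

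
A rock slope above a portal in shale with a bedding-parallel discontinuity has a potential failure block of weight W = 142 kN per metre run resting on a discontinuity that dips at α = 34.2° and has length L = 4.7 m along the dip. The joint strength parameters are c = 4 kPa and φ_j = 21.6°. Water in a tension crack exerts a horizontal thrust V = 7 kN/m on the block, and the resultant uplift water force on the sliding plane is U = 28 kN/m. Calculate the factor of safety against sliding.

FS = 0.62

Resolving the block weight along and normal to the plane and applying the Mohr–Coulomb strength on the joint:
N' = W cosα − U − V sinα = 142·cos34.2° − 28 − 7·sin34.2° = 85.5 kN/m
Driving force T = W sinα + V cosα = 142·sin34.2° + 7·cos34.2° = 85.6 kN/m
Resisting force R = c·L + N'·tanφ_j = 4·4.7 + 85.5·tan21.6° = 18.8 + 33.9 = 52.7 kN/m
FS = R / T = 52.7 / 85.6 = 0.615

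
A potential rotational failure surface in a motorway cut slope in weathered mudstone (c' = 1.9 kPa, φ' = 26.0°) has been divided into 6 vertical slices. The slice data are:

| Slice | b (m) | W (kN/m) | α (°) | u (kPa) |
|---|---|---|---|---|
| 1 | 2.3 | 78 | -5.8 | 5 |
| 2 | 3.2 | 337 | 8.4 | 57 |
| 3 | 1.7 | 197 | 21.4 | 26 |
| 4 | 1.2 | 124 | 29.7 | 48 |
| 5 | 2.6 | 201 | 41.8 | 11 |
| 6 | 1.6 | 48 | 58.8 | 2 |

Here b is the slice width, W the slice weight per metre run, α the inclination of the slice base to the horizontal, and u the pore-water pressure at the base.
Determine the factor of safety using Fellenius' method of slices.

FS = 0.81

Ordinary method of slices: FS = Σ[c'·Δl_i + (W_i cosα_i − u_i·Δl_i)·tanφ'] / Σ W_i sinα_i, with Δl_i = b_i / cosα_i.
Slice 1: Δl = 2.3/cos(-5.8°) = 2.312 m; N'_1 = 78·cos(-5.8°) − 5·2.312 = 66.0; c'Δl = 4.39; W sinα = -7.9
Slice 2: Δl = 3.2/cos8.4° = 3.235 m; N'_2 = 337·cos8.4° − 57·3.235 = 149.0; c'Δl = 6.15; W sinα = 49.2
Slice 3: Δl = 1.7/cos21.4° = 1.826 m; N'_3 = 197·cos21.4° − 26·1.826 = 135.9; c'Δl = 3.47; W sinα = 71.9
Slice 4: Δl = 1.2/cos29.7° = 1.381 m; N'_4 = 124·cos29.7° − 48·1.381 = 41.4; c'Δl = 2.62; W sinα = 61.4
Slice 5: Δl = 2.6/cos41.8° = 3.488 m; N'_5 = 201·cos41.8° − 11·3.488 = 111.5; c'Δl = 6.63; W sinα = 134.0
Slice 6: Δl = 1.6/cos58.8° = 3.089 m; N'_6 = 48·cos58.8° − 2·3.089 = 18.7; c'Δl = 5.87; W sinα = 41.1
Σc'Δl = 29.1 kN/m; ΣN' = 522.6 kN/m; ΣW sinα = 349.7 kN/m
Resisting = 29.1 + 522.6·tan26.0° = 29.1 + 254.9 = 284.0 kN/m
FS = 284.0 / 349.7 = 0.812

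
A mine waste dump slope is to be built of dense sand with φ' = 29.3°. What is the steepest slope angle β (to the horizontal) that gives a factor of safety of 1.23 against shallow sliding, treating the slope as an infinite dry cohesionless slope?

For an infinite dry cohesionless slope FS = tanφ'/tanβ, so tanβ = tanφ' / FS.
tanβ = tan29.3° / 1.23 = 0.5612 / 1.23 = 0.4562
β = arctan(0.4562) = 24.52°

β = 24.5°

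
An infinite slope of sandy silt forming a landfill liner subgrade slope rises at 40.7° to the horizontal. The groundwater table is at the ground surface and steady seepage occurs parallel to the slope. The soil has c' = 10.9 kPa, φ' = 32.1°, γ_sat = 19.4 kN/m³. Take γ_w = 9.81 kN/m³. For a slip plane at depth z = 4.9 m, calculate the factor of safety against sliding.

With seepage parallel to the slope and the water table at the surface, the effective normal stress on the slip plane uses the buoyant unit weight γ' = γ_sat − γ_w while the driving shear stress uses γ_sat:
FS = [c' + γ' z cos²β tanφ'] / [γ_sat z sinβ cosβ]
γ' = 19.4 − 9.81 = 9.59 kN/m³
Numerator = 10.9 + 9.59·4.9·cos²40.7°·tan32.1° = 10.9 + 9.59·4.9·0.5748·0.6273 = 27.843 kPa
Denominator = 19.4·4.9·sin40.7°·cos40.7° = 19.4·4.9·0.6521·0.7581 = 46.996 kPa
FS = 27.843 / 46.996 = 0.592

FS = 0.59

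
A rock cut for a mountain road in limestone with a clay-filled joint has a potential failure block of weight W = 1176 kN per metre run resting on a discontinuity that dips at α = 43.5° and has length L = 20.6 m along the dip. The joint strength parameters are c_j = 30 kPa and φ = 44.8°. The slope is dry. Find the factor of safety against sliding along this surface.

Resolving the block weight along and normal to the plane and applying the Mohr–Coulomb strength on the joint:
N' = W cosα = 1176·cos43.5° = 853.0 kN/m
Driving force T = W sinα = 1176·sin43.5° = 809.5 kN/m
Resisting force R = c_j·L + N'·tanφ = 30·20.6 + 853.0·tan44.8° = 618.0 + 847.1 = 1465.1 kN/m
FS = R / T = 1465.1 / 809.5 = 1.810

FS = 1.81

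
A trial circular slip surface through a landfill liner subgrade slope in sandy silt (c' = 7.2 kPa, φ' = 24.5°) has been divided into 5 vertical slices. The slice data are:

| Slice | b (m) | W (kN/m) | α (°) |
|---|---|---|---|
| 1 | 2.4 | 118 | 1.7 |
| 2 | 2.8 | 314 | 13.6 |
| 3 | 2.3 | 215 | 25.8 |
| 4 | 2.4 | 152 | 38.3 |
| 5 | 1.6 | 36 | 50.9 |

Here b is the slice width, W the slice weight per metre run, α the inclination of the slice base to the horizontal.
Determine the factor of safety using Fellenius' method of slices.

Ordinary method of slices: FS = Σ[c'·Δl_i + (W_i cosα_i)·tanφ'] / Σ W_i sinα_i, with Δl_i = b_i / cosα_i.
Slice 1: Δl = 2.4/cos1.7° = 2.401 m; N'_1 = 118·cos1.7° = 117.9; c'Δl = 17.29; W sinα = 3.5
Slice 2: Δl = 2.8/cos13.6° = 2.881 m; N'_2 = 314·cos13.6° = 305.2; c'Δl = 20.74; W sinα = 73.8
Slice 3: Δl = 2.3/cos25.8° = 2.555 m; N'_3 = 215·cos25.8° = 193.6; c'Δl = 18.39; W sinα = 93.6
Slice 4: Δl = 2.4/cos38.3° = 3.058 m; N'_4 = 152·cos38.3° = 119.3; c'Δl = 22.02; W sinα = 94.2
Slice 5: Δl = 1.6/cos50.9° = 2.537 m; N'_5 = 36·cos50.9° = 22.7; c'Δl = 18.27; W sinα = 27.9
Σc'Δl = 96.7 kN/m; ΣN' = 758.7 kN/m; ΣW sinα = 293.1 kN/m
Resisting = 96.7 + 758.7·tan24.5° = 96.7 + 345.8 = 442.5 kN/m
FS = 442.5 / 293.1 = 1.510

FS = 1.51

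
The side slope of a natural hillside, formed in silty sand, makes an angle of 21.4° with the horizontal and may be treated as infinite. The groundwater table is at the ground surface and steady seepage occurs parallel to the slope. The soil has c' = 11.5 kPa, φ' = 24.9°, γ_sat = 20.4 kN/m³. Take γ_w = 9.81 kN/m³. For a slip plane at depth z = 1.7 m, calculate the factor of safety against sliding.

With seepage parallel to the slope and the water table at the surface, the effective normal stress on the slip plane uses the buoyant unit weight γ' = γ_sat − γ_w while the driving shear stress uses γ_sat:
FS = [c' + γ' z cos²β tanφ'] / [γ_sat z sinβ cosβ]
γ' = 20.4 − 9.81 = 10.59 kN/m³
Numerator = 11.5 + 10.59·1.7·cos²21.4°·tan24.9° = 11.5 + 10.59·1.7·0.8669·0.4642 = 18.744 kPa
Denominator = 20.4·1.7·sin21.4°·cos21.4° = 20.4·1.7·0.3649·0.9311 = 11.782 kPa
FS = 18.744 / 11.782 = 1.591

FS = 1.59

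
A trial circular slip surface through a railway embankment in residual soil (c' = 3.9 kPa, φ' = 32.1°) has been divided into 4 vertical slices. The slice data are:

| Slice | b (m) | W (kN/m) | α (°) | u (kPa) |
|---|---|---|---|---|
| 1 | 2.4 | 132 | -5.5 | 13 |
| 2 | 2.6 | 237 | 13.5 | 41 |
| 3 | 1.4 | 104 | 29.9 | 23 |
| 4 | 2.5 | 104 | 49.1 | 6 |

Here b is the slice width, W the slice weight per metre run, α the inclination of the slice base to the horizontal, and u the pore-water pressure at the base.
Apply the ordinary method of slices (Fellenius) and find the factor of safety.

Ordinary method of slices: FS = Σ[c'·Δl_i + (W_i cosα_i − u_i·Δl_i)·tanφ'] / Σ W_i sinα_i, with Δl_i = b_i / cosα_i.
Slice 1: Δl = 2.4/cos(-5.5°) = 2.411 m; N'_1 = 132·cos(-5.5°) − 13·2.411 = 100.0; c'Δl = 9.40; W sinα = -12.7
Slice 2: Δl = 2.6/cos13.5° = 2.674 m; N'_2 = 237·cos13.5° − 41·2.674 = 120.8; c'Δl = 10.43; W sinα = 55.3
Slice 3: Δl = 1.4/cos29.9° = 1.615 m; N'_3 = 104·cos29.9° − 23·1.615 = 53.0; c'Δl = 6.30; W sinα = 51.8
Slice 4: Δl = 2.5/cos49.1° = 3.818 m; N'_4 = 104·cos49.1° − 6·3.818 = 45.2; c'Δl = 14.89; W sinα = 78.6
Σc'Δl = 41.0 kN/m; ΣN' = 319.1 kN/m; ΣW sinα = 173.1 kN/m
Resisting = 41.0 + 319.1·tan32.1° = 41.0 + 200.2 = 241.2 kN/m
FS = 241.2 / 173.1 = 1.393

FS = 1.39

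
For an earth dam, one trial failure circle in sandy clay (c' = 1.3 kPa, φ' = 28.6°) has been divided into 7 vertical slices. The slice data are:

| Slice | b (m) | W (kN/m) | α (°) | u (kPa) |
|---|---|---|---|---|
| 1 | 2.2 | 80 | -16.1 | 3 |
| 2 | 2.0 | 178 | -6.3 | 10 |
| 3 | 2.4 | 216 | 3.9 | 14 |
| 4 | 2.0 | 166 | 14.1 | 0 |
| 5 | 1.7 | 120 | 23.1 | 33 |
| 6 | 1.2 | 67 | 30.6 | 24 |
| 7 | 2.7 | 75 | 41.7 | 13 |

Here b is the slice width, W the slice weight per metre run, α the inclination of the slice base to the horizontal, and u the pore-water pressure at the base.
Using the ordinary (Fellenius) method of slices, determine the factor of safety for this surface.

Ordinary method of slices: FS = Σ[c'·Δl_i + (W_i cosα_i − u_i·Δl_i)·tanφ'] / Σ W_i sinα_i, with Δl_i = b_i / cosα_i.
Slice 1: Δl = 2.2/cos(-16.1°) = 2.290 m; N'_1 = 80·cos(-16.1°) − 3·2.290 = 70.0; c'Δl = 2.98; W sinα = -22.2
Slice 2: Δl = 2.0/cos(-6.3°) = 2.012 m; N'_2 = 178·cos(-6.3°) − 10·2.012 = 156.8; c'Δl = 2.62; W sinα = -19.5
Slice 3: Δl = 2.4/cos3.9° = 2.406 m; N'_3 = 216·cos3.9° − 14·2.406 = 181.8; c'Δl = 3.13; W sinα = 14.7
Slice 4: Δl = 2.0/cos14.1° = 2.062 m; N'_4 = 166·cos14.1° − 0·2.062 = 161.0; c'Δl = 2.68; W sinα = 40.4
Slice 5: Δl = 1.7/cos23.1° = 1.848 m; N'_5 = 120·cos23.1° − 33·1.848 = 49.4; c'Δl = 2.40; W sinα = 47.1
Slice 6: Δl = 1.2/cos30.6° = 1.394 m; N'_6 = 67·cos30.6° − 24·1.394 = 24.2; c'Δl = 1.81; W sinα = 34.1
Slice 7: Δl = 2.7/cos41.7° = 3.616 m; N'_7 = 75·cos41.7° − 13·3.616 = 9.0; c'Δl = 4.70; W sinα = 49.9
Σc'Δl = 20.3 kN/m; ΣN' = 652.2 kN/m; ΣW sinα = 144.5 kN/m
Resisting = 20.3 + 652.2·tan28.6° = 20.3 + 355.6 = 375.9 kN/m
FS = 375.9 / 144.5 = 2.602

FS = 2.60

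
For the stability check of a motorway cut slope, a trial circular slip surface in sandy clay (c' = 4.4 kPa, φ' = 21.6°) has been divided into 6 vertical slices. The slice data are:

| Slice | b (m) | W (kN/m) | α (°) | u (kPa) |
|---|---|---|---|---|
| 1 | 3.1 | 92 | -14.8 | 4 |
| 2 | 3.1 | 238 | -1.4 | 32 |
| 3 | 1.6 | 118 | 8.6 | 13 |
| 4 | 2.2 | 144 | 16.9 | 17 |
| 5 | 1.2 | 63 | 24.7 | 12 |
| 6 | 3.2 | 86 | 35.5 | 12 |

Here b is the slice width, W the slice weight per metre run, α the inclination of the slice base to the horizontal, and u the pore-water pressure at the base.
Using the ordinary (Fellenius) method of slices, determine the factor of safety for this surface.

FS = 2.40

Ordinary method of slices: FS = Σ[c'·Δl_i + (W_i cosα_i − u_i·Δl_i)·tanφ'] / Σ W_i sinα_i, with Δl_i = b_i / cosα_i.
Slice 1: Δl = 3.1/cos(-14.8°) = 3.206 m; N'_1 = 92·cos(-14.8°) − 4·3.206 = 76.1; c'Δl = 14.11; W sinα = -23.5
Slice 2: Δl = 3.1/cos(-1.4°) = 3.101 m; N'_2 = 238·cos(-1.4°) − 32·3.101 = 138.7; c'Δl = 13.64; W sinα = -5.8
Slice 3: Δl = 1.6/cos8.6° = 1.618 m; N'_3 = 118·cos8.6° − 13·1.618 = 95.6; c'Δl = 7.12; W sinα = 17.6
Slice 4: Δl = 2.2/cos16.9° = 2.299 m; N'_4 = 144·cos16.9° − 17·2.299 = 98.7; c'Δl = 10.12; W sinα = 41.9
Slice 5: Δl = 1.2/cos24.7° = 1.321 m; N'_5 = 63·cos24.7° − 12·1.321 = 41.4; c'Δl = 5.81; W sinα = 26.3
Slice 6: Δl = 3.2/cos35.5° = 3.931 m; N'_6 = 86·cos35.5° − 12·3.931 = 22.8; c'Δl = 17.29; W sinα = 49.9
Σc'Δl = 68.1 kN/m; ΣN' = 473.4 kN/m; ΣW sinα = 106.5 kN/m
Resisting = 68.1 + 473.4·tan21.6° = 68.1 + 187.4 = 255.5 kN/m
FS = 255.5 / 106.5 = 2.400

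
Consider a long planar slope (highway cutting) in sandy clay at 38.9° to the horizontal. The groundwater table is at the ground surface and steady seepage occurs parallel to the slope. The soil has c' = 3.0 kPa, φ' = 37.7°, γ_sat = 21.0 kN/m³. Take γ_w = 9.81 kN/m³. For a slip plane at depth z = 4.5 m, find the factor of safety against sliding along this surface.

FS = 0.58

With seepage parallel to the slope and the water table at the surface, the effective normal stress on the slip plane uses the buoyant unit weight γ' = γ_sat − γ_w while the driving shear stress uses γ_sat:
FS = [c' + γ' z cos²β tanφ'] / [γ_sat z sinβ cosβ]
γ' = 21.0 − 9.81 = 11.19 kN/m³
Numerator = 3.0 + 11.19·4.5·cos²38.9°·tan37.7° = 3.0 + 11.19·4.5·0.6057·0.7729 = 26.572 kPa
Denominator = 21.0·4.5·sin38.9°·cos38.9° = 21.0·4.5·0.6280·0.7782 = 46.183 kPa
FS = 26.572 / 46.183 = 0.575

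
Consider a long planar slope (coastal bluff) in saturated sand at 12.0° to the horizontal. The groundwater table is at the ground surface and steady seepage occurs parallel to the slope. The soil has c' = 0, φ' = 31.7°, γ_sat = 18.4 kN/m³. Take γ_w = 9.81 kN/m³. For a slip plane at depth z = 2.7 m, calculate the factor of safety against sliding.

FS = 1.36

With seepage parallel to the slope and the water table at the surface, the effective normal stress on the slip plane uses the buoyant unit weight γ' = γ_sat − γ_w while the driving shear stress uses γ_sat:
FS = [c' + γ' z cos²β tanφ'] / [γ_sat z sinβ cosβ]
(For c' = 0 this reduces to FS = (γ'/γ_sat)·tanφ'/tanβ.)
γ' = 18.4 − 9.81 = 8.59 kN/m³
Numerator = 0.0 + 8.59·2.7·cos²12.0°·tan31.7° = 0.0 + 8.59·2.7·0.9568·0.6176 = 13.705 kPa
Denominator = 18.4·2.7·sin12.0°·cos12.0° = 18.4·2.7·0.2079·0.9781 = 10.103 kPa
FS = 13.705 / 10.103 = 1.356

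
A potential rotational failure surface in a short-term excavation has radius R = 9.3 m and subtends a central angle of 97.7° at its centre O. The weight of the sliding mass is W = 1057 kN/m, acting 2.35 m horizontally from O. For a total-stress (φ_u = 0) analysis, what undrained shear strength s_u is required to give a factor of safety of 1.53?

FS = s_u·L_a·R / (W·d), so s_u = FS·W·d / (L_a·R).
Arc length L_a = R·θ = 9.3·(97.7°·π/180) = 9.3·1.7052 = 15.86 m
s_u = 1.53·1057·2.35 / (15.86·9.3) = 3800.4 / 147.48 = 25.77 kPa

s_u = 25.8 kPa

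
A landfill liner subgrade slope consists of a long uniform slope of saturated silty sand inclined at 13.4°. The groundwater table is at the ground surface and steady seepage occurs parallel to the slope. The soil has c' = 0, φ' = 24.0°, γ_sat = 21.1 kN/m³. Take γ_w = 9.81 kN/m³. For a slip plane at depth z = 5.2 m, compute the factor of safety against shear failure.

With seepage parallel to the slope and the water table at the surface, the effective normal stress on the slip plane uses the buoyant unit weight γ' = γ_sat − γ_w while the driving shear stress uses γ_sat:
FS = [c' + γ' z cos²β tanφ'] / [γ_sat z sinβ cosβ]
(For c' = 0 this reduces to FS = (γ'/γ_sat)·tanφ'/tanβ.)
γ' = 21.1 − 9.81 = 11.29 kN/m³
Numerator = 0.0 + 11.29·5.2·cos²13.4°·tan24.0° = 0.0 + 11.29·5.2·0.9463·0.4452 = 24.735 kPa
Denominator = 21.1·5.2·sin13.4°·cos13.4° = 21.1·5.2·0.2317·0.9728 = 24.735 kPa
FS = 24.735 / 24.735 = 1.000

FS = 1.00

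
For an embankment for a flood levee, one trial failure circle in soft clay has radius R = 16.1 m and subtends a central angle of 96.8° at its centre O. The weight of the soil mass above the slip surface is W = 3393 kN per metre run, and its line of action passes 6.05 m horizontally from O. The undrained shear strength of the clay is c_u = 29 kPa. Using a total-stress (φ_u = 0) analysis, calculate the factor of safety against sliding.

Taking moments about the centre O, the resisting moment is provided by the undrained shear strength acting along the arc:
Arc length L_a = R·θ = 16.1·(96.8°·π/180) = 16.1·1.6895 = 27.20 m
M_R = c_u·L_a·R = 29·27.20·16.1 = 12700.0 kN·m/m
M_D = W·d = 3393·6.05 = 20527.6 kN·m/m
FS = M_R / M_D = 12700.0 / 20527.6 = 0.619

FS = 0.62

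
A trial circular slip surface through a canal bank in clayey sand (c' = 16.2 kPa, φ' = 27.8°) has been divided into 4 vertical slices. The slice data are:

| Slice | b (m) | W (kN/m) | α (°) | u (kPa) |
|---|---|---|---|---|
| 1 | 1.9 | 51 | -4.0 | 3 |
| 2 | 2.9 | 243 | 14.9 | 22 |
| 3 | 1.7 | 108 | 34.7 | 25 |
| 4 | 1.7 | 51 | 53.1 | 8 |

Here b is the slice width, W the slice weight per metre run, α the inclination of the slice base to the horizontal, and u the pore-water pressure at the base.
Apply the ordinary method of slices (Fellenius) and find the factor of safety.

Ordinary method of slices: FS = Σ[c'·Δl_i + (W_i cosα_i − u_i·Δl_i)·tanφ'] / Σ W_i sinα_i, with Δl_i = b_i / cosα_i.
Slice 1: Δl = 1.9/cos(-4.0°) = 1.905 m; N'_1 = 51·cos(-4.0°) − 3·1.905 = 45.2; c'Δl = 30.86; W sinα = -3.6
Slice 2: Δl = 2.9/cos14.9° = 3.001 m; N'_2 = 243·cos14.9° − 22·3.001 = 168.8; c'Δl = 48.61; W sinα = 62.5
Slice 3: Δl = 1.7/cos34.7° = 2.068 m; N'_3 = 108·cos34.7° − 25·2.068 = 37.1; c'Δl = 33.50; W sinα = 61.5
Slice 4: Δl = 1.7/cos53.1° = 2.831 m; N'_4 = 51·cos53.1° − 8·2.831 = 8.0; c'Δl = 45.87; W sinα = 40.8
Σc'Δl = 158.8 kN/m; ΣN' = 259.0 kN/m; ΣW sinα = 161.2 kN/m
Resisting = 158.8 + 259.0·tan27.8° = 158.8 + 136.6 = 295.4 kN/m
FS = 295.4 / 161.2 = 1.833

FS = 1.83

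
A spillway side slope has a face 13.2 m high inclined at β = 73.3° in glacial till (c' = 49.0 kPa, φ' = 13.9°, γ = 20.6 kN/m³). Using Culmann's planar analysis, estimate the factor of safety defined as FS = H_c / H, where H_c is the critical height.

FS = 1.37

H_c = (4c'/γ) · sinβ cosφ' / [1 − cos(β − φ')]
    = (4·49.0/20.6) · sin73.3°·cos13.9° / [1 − cos59.4°]
    = 9.515 · 0.9298 / 0.4910 = 18.02 m
FS = H_c / H = 18.02 / 13.2 = 1.365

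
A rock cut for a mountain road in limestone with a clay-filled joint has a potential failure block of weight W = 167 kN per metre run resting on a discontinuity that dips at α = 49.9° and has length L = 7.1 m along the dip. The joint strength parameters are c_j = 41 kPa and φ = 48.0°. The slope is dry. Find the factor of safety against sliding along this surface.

Resolving the block weight along and normal to the plane and applying the Mohr–Coulomb strength on the joint:
N' = W cosα = 167·cos49.9° = 107.6 kN/m
Driving force T = W sinα = 167·sin49.9° = 127.7 kN/m
Resisting force R = c_j·L + N'·tanφ = 41·7.1 + 107.6·tan48.0° = 291.1 + 119.5 = 410.6 kN/m
FS = R / T = 410.6 / 127.7 = 3.214

FS = 3.21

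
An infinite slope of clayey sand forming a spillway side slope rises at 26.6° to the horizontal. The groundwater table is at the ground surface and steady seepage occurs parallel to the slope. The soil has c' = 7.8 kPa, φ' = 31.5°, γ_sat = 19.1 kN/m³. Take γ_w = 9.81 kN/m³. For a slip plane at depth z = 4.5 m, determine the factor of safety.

FS = 0.82

With seepage parallel to the slope and the water table at the surface, the effective normal stress on the slip plane uses the buoyant unit weight γ' = γ_sat − γ_w while the driving shear stress uses γ_sat:
FS = [c' + γ' z cos²β tanφ'] / [γ_sat z sinβ cosβ]
γ' = 19.1 − 9.81 = 9.29 kN/m³
Numerator = 7.8 + 9.29·4.5·cos²26.6°·tan31.5° = 7.8 + 9.29·4.5·0.7995·0.6128 = 28.282 kPa
Denominator = 19.1·4.5·sin26.6°·cos26.6° = 19.1·4.5·0.4478·0.8942 = 34.411 kPa
FS = 28.282 / 34.411 = 0.822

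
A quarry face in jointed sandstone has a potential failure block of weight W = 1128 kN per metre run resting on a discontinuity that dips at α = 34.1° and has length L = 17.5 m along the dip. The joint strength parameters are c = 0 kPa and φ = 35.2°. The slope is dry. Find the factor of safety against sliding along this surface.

Resolving the block weight along and normal to the plane and applying the Mohr–Coulomb strength on the joint:
N' = W cosα = 1128·cos34.1° = 934.1 kN/m
Driving force T = W sinα = 1128·sin34.1° = 632.4 kN/m
Resisting force R = c·L + N'·tanφ = 0·17.5 + 934.1·tan35.2° = 0.0 + 658.9 = 658.9 kN/m
FS = R / T = 658.9 / 632.4 = 1.042

FS = 1.04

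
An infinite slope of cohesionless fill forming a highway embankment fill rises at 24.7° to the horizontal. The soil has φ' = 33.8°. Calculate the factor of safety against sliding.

For a dry cohesionless infinite slope the factor of safety is FS = tanφ' / tanβ.
FS = tan33.8° / tan24.7° = 0.6694 / 0.4599 = 1.455

FS = 1.46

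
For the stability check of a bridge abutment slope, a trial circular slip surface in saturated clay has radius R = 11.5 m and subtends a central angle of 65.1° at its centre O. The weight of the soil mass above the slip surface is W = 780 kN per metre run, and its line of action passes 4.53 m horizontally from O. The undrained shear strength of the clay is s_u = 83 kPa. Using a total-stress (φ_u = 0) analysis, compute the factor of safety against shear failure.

Taking moments about the centre O, the resisting moment is provided by the undrained shear strength acting along the arc:
Arc length L_a = R·θ = 11.5·(65.1°·π/180) = 11.5·1.1362 = 13.07 m
M_R = s_u·L_a·R = 83·13.07·11.5 = 12471.9 kN·m/m
M_D = W·d = 780·4.53 = 3533.4 kN·m/m
FS = M_R / M_D = 12471.9 / 3533.4 = 3.530

FS = 3.53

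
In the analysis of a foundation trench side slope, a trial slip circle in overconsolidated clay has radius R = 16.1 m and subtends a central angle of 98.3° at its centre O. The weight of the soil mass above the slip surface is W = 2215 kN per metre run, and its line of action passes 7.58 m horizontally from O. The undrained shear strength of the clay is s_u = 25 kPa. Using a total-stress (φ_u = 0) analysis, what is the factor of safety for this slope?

FS = 0.66

Taking moments about the centre O, the resisting moment is provided by the undrained shear strength acting along the arc:
Arc length L_a = R·θ = 16.1·(98.3°·π/180) = 16.1·1.7157 = 27.62 m
M_R = s_u·L_a·R = 25·27.62·16.1 = 11117.9 kN·m/m
M_D = W·d = 2215·7.58 = 16789.7 kN·m/m
FS = M_R / M_D = 11117.9 / 16789.7 = 0.662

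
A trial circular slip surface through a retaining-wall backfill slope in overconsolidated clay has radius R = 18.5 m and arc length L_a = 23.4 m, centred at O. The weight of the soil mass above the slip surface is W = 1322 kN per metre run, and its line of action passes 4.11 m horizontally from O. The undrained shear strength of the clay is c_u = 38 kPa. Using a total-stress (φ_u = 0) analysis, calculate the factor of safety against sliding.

FS = 3.03

Taking moments about the centre O, the resisting moment is provided by the undrained shear strength acting along the arc:
M_R = c_u·L_a·R = 38·23.40·18.5 = 16450.2 kN·m/m
M_D = W·d = 1322·4.11 = 5433.4 kN·m/m
FS = M_R / M_D = 16450.2 / 5433.4 = 3.028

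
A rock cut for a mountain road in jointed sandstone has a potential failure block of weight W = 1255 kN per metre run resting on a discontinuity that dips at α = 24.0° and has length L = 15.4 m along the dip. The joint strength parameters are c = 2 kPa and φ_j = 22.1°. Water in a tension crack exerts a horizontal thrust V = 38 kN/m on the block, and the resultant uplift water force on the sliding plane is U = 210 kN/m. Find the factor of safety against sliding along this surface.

Resolving the block weight along and normal to the plane and applying the Mohr–Coulomb strength on the joint:
N' = W cosα − U − V sinα = 1255·cos24.0° − 210 − 38·sin24.0° = 921.0 kN/m
Driving force T = W sinα + V cosα = 1255·sin24.0° + 38·cos24.0° = 545.2 kN/m
Resisting force R = c·L + N'·tanφ_j = 2·15.4 + 921.0·tan22.1° = 30.8 + 374.0 = 404.8 kN/m
FS = R / T = 404.8 / 545.2 = 0.743

FS = 0.74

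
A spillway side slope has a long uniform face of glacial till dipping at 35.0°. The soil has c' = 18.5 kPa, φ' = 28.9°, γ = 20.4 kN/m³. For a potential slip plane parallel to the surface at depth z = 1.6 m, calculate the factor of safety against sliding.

For an infinite slope with a slip plane parallel to the surface (no pore pressure): FS = [c' + γz cos²β tanφ'] / [γz sinβ cosβ].
γz = 20.4·1.6 = 32.64 kN/m²
Numerator = 18.5 + 32.64·cos²35.0°·tan28.9° = 18.5 + 32.64·0.6710·0.5520 = 30.590 kPa
Denominator = 32.64·sin35.0°·cos35.0° = 32.64·0.5736·0.8192 = 15.336 kPa
FS = 30.590 / 15.336 = 1.995

FS = 1.99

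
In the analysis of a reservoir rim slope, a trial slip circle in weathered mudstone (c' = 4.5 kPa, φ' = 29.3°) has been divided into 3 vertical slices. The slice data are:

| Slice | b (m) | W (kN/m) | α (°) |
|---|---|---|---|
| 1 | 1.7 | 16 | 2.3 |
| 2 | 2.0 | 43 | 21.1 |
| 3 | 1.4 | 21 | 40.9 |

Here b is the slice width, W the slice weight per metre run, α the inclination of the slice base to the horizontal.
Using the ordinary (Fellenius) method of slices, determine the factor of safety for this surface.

FS = 2.21

Ordinary method of slices: FS = Σ[c'·Δl_i + (W_i cosα_i)·tanφ'] / Σ W_i sinα_i, with Δl_i = b_i / cosα_i.
Slice 1: Δl = 1.7/cos2.3° = 1.701 m; N'_1 = 16·cos2.3° = 16.0; c'Δl = 7.66; W sinα = 0.6
Slice 2: Δl = 2.0/cos21.1° = 2.144 m; N'_2 = 43·cos21.1° = 40.1; c'Δl = 9.65; W sinα = 15.5
Slice 3: Δl = 1.4/cos40.9° = 1.852 m; N'_3 = 21·cos40.9° = 15.9; c'Δl = 8.33; W sinα = 13.7
Σc'Δl = 25.6 kN/m; ΣN' = 72.0 kN/m; ΣW sinα = 29.9 kN/m
Resisting = 25.6 + 72.0·tan29.3° = 25.6 + 40.4 = 66.0 kN/m
FS = 66.0 / 29.9 = 2.210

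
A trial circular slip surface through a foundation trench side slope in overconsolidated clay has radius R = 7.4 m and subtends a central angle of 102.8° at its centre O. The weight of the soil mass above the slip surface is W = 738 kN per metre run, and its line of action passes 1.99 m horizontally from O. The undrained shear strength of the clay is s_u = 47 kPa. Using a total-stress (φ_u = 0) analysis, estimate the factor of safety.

Taking moments about the centre O, the resisting moment is provided by the undrained shear strength acting along the arc:
Arc length L_a = R·θ = 7.4·(102.8°·π/180) = 7.4·1.7942 = 13.28 m
M_R = s_u·L_a·R = 47·13.28·7.4 = 4617.8 kN·m/m
M_D = W·d = 738·1.99 = 1468.6 kN·m/m
FS = M_R / M_D = 4617.8 / 1468.6 = 3.144

FS = 3.14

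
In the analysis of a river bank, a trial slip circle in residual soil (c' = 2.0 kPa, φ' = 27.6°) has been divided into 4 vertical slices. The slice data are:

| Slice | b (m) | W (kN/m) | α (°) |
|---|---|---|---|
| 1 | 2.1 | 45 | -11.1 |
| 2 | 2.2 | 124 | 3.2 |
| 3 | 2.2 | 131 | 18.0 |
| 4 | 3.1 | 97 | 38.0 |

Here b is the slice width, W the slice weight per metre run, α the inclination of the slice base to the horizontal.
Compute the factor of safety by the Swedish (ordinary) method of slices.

FS = 2.17

Ordinary method of slices: FS = Σ[c'·Δl_i + (W_i cosα_i)·tanφ'] / Σ W_i sinα_i, with Δl_i = b_i / cosα_i.
Slice 1: Δl = 2.1/cos(-11.1°) = 2.140 m; N'_1 = 45·cos(-11.1°) = 44.2; c'Δl = 4.28; W sinα = -8.7
Slice 2: Δl = 2.2/cos3.2° = 2.203 m; N'_2 = 124·cos3.2° = 123.8; c'Δl = 4.41; W sinα = 6.9
Slice 3: Δl = 2.2/cos18.0° = 2.313 m; N'_3 = 131·cos18.0° = 124.6; c'Δl = 4.63; W sinα = 40.5
Slice 4: Δl = 3.1/cos38.0° = 3.934 m; N'_4 = 97·cos38.0° = 76.4; c'Δl = 7.87; W sinα = 59.7
Σc'Δl = 21.2 kN/m; ΣN' = 369.0 kN/m; ΣW sinα = 98.5 kN/m
Resisting = 21.2 + 369.0·tan27.6° = 21.2 + 192.9 = 214.1 kN/m
FS = 214.1 / 98.5 = 2.174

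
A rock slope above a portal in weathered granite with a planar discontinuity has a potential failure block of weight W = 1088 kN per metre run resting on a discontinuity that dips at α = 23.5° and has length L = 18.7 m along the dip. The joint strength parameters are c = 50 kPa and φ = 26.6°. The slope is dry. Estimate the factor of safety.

Resolving the block weight along and normal to the plane and applying the Mohr–Coulomb strength on the joint:
N' = W cosα = 1088·cos23.5° = 997.8 kN/m
Driving force T = W sinα = 1088·sin23.5° = 433.8 kN/m
Resisting force R = c·L + N'·tanφ = 50·18.7 + 997.8·tan26.6° = 935.0 + 499.6 = 1434.6 kN/m
FS = R / T = 1434.6 / 433.8 = 3.307

FS = 3.31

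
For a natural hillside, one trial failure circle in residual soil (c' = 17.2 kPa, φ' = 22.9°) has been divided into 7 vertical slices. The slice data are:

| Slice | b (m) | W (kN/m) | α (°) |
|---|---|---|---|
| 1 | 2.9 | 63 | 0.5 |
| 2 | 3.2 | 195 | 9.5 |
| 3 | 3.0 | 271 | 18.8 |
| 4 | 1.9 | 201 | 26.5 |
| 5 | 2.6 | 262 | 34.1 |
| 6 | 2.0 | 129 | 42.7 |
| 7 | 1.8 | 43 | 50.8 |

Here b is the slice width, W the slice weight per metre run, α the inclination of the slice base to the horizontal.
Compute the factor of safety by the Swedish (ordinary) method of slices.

FS = 1.64

Ordinary method of slices: FS = Σ[c'·Δl_i + (W_i cosα_i)·tanφ'] / Σ W_i sinα_i, with Δl_i = b_i / cosα_i.
Slice 1: Δl = 2.9/cos0.5° = 2.900 m; N'_1 = 63·cos0.5° = 63.0; c'Δl = 49.88; W sinα = 0.5
Slice 2: Δl = 3.2/cos9.5° = 3.244 m; N'_2 = 195·cos9.5° = 192.3; c'Δl = 55.81; W sinα = 32.2
Slice 3: Δl = 3.0/cos18.8° = 3.169 m; N'_3 = 271·cos18.8° = 256.5; c'Δl = 54.51; W sinα = 87.3
Slice 4: Δl = 1.9/cos26.5° = 2.123 m; N'_4 = 201·cos26.5° = 179.9; c'Δl = 36.52; W sinα = 89.7
Slice 5: Δl = 2.6/cos34.1° = 3.140 m; N'_5 = 262·cos34.1° = 217.0; c'Δl = 54.01; W sinα = 146.9
Slice 6: Δl = 2.0/cos42.7° = 2.721 m; N'_6 = 129·cos42.7° = 94.8; c'Δl = 46.81; W sinα = 87.5
Slice 7: Δl = 1.8/cos50.8° = 2.848 m; N'_7 = 43·cos50.8° = 27.2; c'Δl = 48.99; W sinα = 33.3
Σc'Δl = 346.5 kN/m; ΣN' = 1030.7 kN/m; ΣW sinα = 477.4 kN/m
Resisting = 346.5 + 1030.7·tan22.9° = 346.5 + 435.4 = 781.9 kN/m
FS = 781.9 / 477.4 = 1.638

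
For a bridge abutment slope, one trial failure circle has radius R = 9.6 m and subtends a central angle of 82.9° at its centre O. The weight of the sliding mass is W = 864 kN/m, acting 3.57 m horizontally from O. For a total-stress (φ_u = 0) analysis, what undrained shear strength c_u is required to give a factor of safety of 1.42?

FS = c_u·L_a·R / (W·d), so c_u = FS·W·d / (L_a·R).
Arc length L_a = R·θ = 9.6·(82.9°·π/180) = 9.6·1.4469 = 13.89 m
c_u = 1.42·864·3.57 / (13.89·9.6) = 4380.0 / 133.34 = 32.85 kPa

c_u = 32.8 kPa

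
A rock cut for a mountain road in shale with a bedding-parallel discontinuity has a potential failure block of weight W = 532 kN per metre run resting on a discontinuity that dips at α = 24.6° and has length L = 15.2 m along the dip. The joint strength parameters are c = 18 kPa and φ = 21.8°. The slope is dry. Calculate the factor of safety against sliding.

Resolving the block weight along and normal to the plane and applying the Mohr–Coulomb strength on the joint:
N' = W cosα = 532·cos24.6° = 483.7 kN/m
Driving force T = W sinα = 532·sin24.6° = 221.5 kN/m
Resisting force R = c·L + N'·tanφ = 18·15.2 + 483.7·tan21.8° = 273.6 + 193.5 = 467.1 kN/m
FS = R / T = 467.1 / 221.5 = 2.109

FS = 2.11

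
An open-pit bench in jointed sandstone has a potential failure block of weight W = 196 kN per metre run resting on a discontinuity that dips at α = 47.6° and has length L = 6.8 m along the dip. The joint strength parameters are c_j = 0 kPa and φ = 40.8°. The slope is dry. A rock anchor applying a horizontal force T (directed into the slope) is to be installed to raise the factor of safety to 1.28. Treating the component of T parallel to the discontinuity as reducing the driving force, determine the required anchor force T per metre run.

Resolving forces along and normal to the sliding plane, with the horizontal anchor force T adding T·sinα to the effective normal force and T·cosα acting up the plane against the driving force:
FS = [c_jL + (W cosα + T sinα) tanφ] / [W sinα − T cosα]
Without the anchor: N' = 132.2 kN/m, driving T_d = 144.7 kN/m, resisting R = 0·6.8 + 132.2·tan40.8° = 114.1 kN/m, FS = 0.79.
Setting FS = 1.28 and solving for T:
1.28·(144.7 − T cos47.6°) = 114.1 + T sin47.6°·tan40.8°
T·(sin47.6°·tan40.8° + 1.28·cos47.6°) = 1.28·144.7 − 114.1
T·(0.7385·0.8632 + 1.28·0.6743) = 185.3 − 114.1 = 71.2
T·1.5005 = 71.2
T = 47.4 kN/m

T = 47 kN/m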